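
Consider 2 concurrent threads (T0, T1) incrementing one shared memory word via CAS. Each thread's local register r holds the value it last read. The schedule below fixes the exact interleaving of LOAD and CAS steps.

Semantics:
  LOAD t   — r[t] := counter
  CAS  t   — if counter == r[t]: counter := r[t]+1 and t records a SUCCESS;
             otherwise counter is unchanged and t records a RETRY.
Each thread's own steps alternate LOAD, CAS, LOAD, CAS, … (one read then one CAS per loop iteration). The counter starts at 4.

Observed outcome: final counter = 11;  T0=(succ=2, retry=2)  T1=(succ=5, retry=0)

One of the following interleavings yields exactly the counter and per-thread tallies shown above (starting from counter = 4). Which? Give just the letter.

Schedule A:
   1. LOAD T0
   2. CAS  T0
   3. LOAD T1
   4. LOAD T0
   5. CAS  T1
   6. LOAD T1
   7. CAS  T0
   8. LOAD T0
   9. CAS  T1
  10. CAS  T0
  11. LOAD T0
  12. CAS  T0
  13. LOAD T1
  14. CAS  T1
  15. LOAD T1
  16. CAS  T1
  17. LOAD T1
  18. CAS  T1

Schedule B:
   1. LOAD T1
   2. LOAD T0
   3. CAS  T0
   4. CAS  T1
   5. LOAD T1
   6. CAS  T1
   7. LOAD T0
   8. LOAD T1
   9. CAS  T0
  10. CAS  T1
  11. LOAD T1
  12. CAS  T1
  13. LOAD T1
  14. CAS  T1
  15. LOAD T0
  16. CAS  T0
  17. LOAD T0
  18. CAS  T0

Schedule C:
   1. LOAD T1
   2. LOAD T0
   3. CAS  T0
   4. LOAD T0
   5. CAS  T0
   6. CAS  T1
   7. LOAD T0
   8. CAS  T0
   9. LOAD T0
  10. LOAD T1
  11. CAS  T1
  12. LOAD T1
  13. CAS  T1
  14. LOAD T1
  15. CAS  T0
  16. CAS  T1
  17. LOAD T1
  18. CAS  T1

A

Run A:
[1] T0.load  rd  (counter 4, T0.r 4)
[2] T0.cas  hit  (counter 5, T0.r 4)
[3] T1.load  rd  (counter 5, T1.r 5)
[4] T0.load  rd  (counter 5, T0.r 5)
[5] T1.cas  hit  (counter 6, T1.r 5)
[6] T1.load  rd  (counter 6, T1.r 6)
[7] T0.cas  miss  (counter 6, T0.r 5)
[8] T0.load  rd  (counter 6, T0.r 6)
[9] T1.cas  hit  (counter 7, T1.r 6)
[10] T0.cas  miss  (counter 7, T0.r 6)
[11] T0.load  rd  (counter 7, T0.r 7)
[12] T0.cas  hit  (counter 8, T0.r 7)
[13] T1.load  rd  (counter 8, T1.r 8)
[14] T1.cas  hit  (counter 9, T1.r 8)
[15] T1.load  rd  (counter 9, T1.r 9)
[16] T1.cas  hit  (counter 10, T1.r 9)
[17] T1.load  rd  (counter 10, T1.r 10)
[18] T1.cas  hit  (counter 11, T1.r 10)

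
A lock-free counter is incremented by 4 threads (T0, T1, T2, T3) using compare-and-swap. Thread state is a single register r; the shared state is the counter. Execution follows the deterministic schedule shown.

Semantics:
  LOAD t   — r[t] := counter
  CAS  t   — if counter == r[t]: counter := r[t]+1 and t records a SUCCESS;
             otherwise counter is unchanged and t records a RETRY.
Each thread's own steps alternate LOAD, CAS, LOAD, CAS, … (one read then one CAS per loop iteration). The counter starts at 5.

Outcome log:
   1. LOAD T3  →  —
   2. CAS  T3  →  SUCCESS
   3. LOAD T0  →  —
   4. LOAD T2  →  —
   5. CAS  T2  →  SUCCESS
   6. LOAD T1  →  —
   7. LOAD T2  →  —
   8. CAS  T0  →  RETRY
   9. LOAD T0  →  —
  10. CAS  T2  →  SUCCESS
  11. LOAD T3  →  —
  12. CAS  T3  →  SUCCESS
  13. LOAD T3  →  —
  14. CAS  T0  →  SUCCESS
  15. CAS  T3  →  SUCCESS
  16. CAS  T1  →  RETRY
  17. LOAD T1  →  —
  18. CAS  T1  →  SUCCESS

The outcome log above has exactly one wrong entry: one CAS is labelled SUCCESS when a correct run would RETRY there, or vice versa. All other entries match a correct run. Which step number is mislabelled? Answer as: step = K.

step = 14

Reference trace:
step 1: T3 LOAD ⇒ load; ctr=5 reg=5
step 2: T3 CAS ⇒ ok; ctr=6 reg=5
step 3: T0 LOAD ⇒ load; ctr=6 reg=6
step 4: T2 LOAD ⇒ load; ctr=6 reg=6
step 5: T2 CAS ⇒ ok; ctr=7 reg=6
step 6: T1 LOAD ⇒ load; ctr=7 reg=7
step 7: T2 LOAD ⇒ load; ctr=7 reg=7
step 8: T0 CAS ⇒ retry; ctr=7 reg=6
step 9: T0 LOAD ⇒ load; ctr=7 reg=7
step 10: T2 CAS ⇒ ok; ctr=8 reg=7
step 11: T3 LOAD ⇒ load; ctr=8 reg=8
step 12: T3 CAS ⇒ ok; ctr=9 reg=8
step 13: T3 LOAD ⇒ load; ctr=9 reg=9
step 14: T0 CAS ⇒ retry; ctr=9 reg=7
step 15: T3 CAS ⇒ ok; ctr=10 reg=9
step 16: T1 CAS ⇒ retry; ctr=10 reg=7
step 17: T1 LOAD ⇒ load; ctr=10 reg=10
step 18: T1 CAS ⇒ ok; ctr=11 reg=10
Mismatch at 14.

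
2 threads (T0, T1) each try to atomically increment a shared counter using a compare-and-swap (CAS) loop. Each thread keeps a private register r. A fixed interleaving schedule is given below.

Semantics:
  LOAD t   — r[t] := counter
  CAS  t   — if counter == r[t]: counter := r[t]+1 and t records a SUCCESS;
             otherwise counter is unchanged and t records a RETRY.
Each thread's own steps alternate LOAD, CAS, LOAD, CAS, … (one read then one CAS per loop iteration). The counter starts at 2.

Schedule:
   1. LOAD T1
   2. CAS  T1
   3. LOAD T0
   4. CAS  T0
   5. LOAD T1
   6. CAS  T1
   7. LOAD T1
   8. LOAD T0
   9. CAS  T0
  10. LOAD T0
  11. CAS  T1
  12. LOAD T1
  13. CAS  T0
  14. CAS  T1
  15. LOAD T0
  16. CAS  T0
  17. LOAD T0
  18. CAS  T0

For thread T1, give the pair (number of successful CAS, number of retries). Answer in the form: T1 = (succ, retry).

T1 = (2, 2)

T1 LOAD — after: cnt=2, r=2 — load
T1 CAS — after: cnt=3, r=2 — ok
T0 LOAD — after: cnt=3, r=3 — load
T0 CAS — after: cnt=4, r=3 — ok
T1 LOAD — after: cnt=4, r=4 — load
T1 CAS — after: cnt=5, r=4 — ok
T1 LOAD — after: cnt=5, r=5 — load
T0 LOAD — after: cnt=5, r=5 — load
T0 CAS — after: cnt=6, r=5 — ok
T0 LOAD — after: cnt=6, r=6 — load
T1 CAS — after: cnt=6, r=5 — retry
T1 LOAD — after: cnt=6, r=6 — load
T0 CAS — after: cnt=7, r=6 — ok
T1 CAS — after: cnt=7, r=6 — retry
T0 LOAD — after: cnt=7, r=7 — load
T0 CAS — after: cnt=8, r=7 — ok
T0 LOAD — after: cnt=8, r=8 — load
T0 CAS — after: cnt=9, r=8 — ok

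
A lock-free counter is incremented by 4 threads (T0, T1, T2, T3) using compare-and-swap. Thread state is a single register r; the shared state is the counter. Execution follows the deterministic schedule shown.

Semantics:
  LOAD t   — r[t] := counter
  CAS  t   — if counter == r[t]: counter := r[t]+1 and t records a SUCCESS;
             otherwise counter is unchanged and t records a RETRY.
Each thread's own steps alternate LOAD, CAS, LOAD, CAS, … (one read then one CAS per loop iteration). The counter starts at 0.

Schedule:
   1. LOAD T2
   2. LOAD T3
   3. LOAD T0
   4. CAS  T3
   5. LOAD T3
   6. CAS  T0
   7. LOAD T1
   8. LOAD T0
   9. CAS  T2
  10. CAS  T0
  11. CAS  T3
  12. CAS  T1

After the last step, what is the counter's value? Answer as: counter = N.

#1 T2 reads 0
#2 T3 reads 0
#3 T0 reads 0
#4 T3 CAS(0→1) writes; counter now 1
#5 T3 reads 1
#6 T0 CAS(0→1) fails; counter now 1
#7 T1 reads 1
#8 T0 reads 1
#9 T2 CAS(0→1) fails; counter now 1
#10 T0 CAS(1→2) writes; counter now 2
#11 T3 CAS(1→2) fails; counter now 2
#12 T1 CAS(1→2) fails; counter now 2

counter = 2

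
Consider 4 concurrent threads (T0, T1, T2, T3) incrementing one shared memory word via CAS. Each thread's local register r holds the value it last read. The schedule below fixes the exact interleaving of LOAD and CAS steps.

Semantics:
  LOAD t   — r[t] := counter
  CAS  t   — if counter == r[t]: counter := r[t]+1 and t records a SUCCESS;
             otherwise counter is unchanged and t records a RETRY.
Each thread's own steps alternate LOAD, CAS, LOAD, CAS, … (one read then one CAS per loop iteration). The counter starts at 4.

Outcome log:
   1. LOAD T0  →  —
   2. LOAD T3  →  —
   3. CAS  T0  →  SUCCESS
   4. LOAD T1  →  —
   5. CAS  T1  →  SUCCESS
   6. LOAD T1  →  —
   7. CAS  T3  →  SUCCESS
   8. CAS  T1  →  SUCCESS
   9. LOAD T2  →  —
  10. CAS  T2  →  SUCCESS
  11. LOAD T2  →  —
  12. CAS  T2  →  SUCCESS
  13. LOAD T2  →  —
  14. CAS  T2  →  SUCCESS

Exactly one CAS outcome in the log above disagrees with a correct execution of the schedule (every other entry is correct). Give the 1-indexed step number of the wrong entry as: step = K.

Reference trace:
[1] T0.load  rd  (counter 4, T0.r 4)
[2] T3.load  rd  (counter 4, T3.r 4)
[3] T0.cas  hit  (counter 5, T0.r 4)
[4] T1.load  rd  (counter 5, T1.r 5)
[5] T1.cas  hit  (counter 6, T1.r 5)
[6] T1.load  rd  (counter 6, T1.r 6)
[7] T3.cas  miss  (counter 6, T3.r 4)
[8] T1.cas  hit  (counter 7, T1.r 6)
[9] T2.load  rd  (counter 7, T2.r 7)
[10] T2.cas  hit  (counter 8, T2.r 7)
[11] T2.load  rd  (counter 8, T2.r 8)
[12] T2.cas  hit  (counter 9, T2.r 8)
[13] T2.load  rd  (counter 9, T2.r 9)
[14] T2.cas  hit  (counter 10, T2.r 9)
Log disagrees first at step 7.

step = 7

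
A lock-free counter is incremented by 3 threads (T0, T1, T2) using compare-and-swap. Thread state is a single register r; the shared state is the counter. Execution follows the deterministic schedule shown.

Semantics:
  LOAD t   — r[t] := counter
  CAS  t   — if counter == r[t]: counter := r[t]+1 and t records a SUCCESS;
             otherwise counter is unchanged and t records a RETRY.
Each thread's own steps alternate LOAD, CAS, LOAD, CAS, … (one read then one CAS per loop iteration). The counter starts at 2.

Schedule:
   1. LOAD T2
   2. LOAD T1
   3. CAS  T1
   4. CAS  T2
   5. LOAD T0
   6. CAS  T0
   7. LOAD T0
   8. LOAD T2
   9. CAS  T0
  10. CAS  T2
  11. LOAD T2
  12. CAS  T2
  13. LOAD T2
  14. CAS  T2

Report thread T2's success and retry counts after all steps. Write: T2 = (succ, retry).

#1 T2 reads 2
#2 T1 reads 2
#3 T1 CAS(2→3) writes; counter now 3
#4 T2 CAS(2→3) fails; counter now 3
#5 T0 reads 3
#6 T0 CAS(3→4) writes; counter now 4
#7 T0 reads 4
#8 T2 reads 4
#9 T0 CAS(4→5) writes; counter now 5
#10 T2 CAS(4→5) fails; counter now 5
#11 T2 reads 5
#12 T2 CAS(5→6) writes; counter now 6
#13 T2 reads 6
#14 T2 CAS(6→7) writes; counter now 7

T2 = (2, 2)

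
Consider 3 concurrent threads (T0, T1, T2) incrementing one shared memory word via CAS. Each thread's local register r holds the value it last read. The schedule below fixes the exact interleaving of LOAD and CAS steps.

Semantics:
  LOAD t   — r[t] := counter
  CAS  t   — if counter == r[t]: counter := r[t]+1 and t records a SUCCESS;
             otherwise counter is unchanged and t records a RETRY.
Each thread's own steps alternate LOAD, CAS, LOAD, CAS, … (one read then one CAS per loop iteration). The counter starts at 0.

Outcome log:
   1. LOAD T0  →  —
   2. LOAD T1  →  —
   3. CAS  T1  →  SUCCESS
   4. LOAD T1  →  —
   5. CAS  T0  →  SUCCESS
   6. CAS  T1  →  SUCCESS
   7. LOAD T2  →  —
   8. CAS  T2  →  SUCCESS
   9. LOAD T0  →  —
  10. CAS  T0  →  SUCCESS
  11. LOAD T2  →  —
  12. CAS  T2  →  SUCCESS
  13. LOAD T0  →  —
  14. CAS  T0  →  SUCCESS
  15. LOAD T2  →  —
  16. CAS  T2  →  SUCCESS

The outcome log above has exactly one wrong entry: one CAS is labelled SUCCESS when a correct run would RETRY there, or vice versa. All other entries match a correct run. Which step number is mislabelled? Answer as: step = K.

Correct run:
T0 LOAD — after: cnt=0, r=0 — load
T1 LOAD — after: cnt=0, r=0 — load
T1 CAS — after: cnt=1, r=0 — ok
T1 LOAD — after: cnt=1, r=1 — load
T0 CAS — after: cnt=1, r=0 — retry
T1 CAS — after: cnt=2, r=1 — ok
T2 LOAD — after: cnt=2, r=2 — load
T2 CAS — after: cnt=3, r=2 — ok
T0 LOAD — after: cnt=3, r=3 — load
T0 CAS — after: cnt=4, r=3 — ok
T2 LOAD — after: cnt=4, r=4 — load
T2 CAS — after: cnt=5, r=4 — ok
T0 LOAD — after: cnt=5, r=5 — load
T0 CAS — after: cnt=6, r=5 — ok
T2 LOAD — after: cnt=6, r=6 — load
T2 CAS — after: cnt=7, r=6 — ok
Flip is step 5.

step = 5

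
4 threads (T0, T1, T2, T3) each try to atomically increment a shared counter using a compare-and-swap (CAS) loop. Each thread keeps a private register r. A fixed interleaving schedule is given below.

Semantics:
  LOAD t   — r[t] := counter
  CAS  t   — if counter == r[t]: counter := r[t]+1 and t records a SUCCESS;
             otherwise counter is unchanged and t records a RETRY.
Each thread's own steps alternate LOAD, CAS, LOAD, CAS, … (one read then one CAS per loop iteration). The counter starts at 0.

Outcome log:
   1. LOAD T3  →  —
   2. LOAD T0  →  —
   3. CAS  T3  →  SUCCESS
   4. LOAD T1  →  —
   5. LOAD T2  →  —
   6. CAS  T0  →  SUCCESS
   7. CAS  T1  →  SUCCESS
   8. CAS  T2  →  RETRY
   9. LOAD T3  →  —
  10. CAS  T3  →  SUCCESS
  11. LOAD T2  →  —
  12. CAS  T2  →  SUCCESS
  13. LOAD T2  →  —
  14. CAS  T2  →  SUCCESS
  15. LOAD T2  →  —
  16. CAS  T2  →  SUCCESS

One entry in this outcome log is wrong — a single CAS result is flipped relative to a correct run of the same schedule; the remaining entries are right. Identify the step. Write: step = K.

step = 6

Re-executing:
step 1: T3 LOAD ⇒ load; ctr=0 reg=0
step 2: T0 LOAD ⇒ load; ctr=0 reg=0
step 3: T3 CAS ⇒ ok; ctr=1 reg=0
step 4: T1 LOAD ⇒ load; ctr=1 reg=1
step 5: T2 LOAD ⇒ load; ctr=1 reg=1
step 6: T0 CAS ⇒ retry; ctr=1 reg=0
step 7: T1 CAS ⇒ ok; ctr=2 reg=1
step 8: T2 CAS ⇒ retry; ctr=2 reg=1
step 9: T3 LOAD ⇒ load; ctr=2 reg=2
step 10: T3 CAS ⇒ ok; ctr=3 reg=2
step 11: T2 LOAD ⇒ load; ctr=3 reg=3
step 12: T2 CAS ⇒ ok; ctr=4 reg=3
step 13: T2 LOAD ⇒ load; ctr=4 reg=4
step 14: T2 CAS ⇒ ok; ctr=5 reg=4
step 15: T2 LOAD ⇒ load; ctr=5 reg=5
step 16: T2 CAS ⇒ ok; ctr=6 reg=5
Flip is step 6.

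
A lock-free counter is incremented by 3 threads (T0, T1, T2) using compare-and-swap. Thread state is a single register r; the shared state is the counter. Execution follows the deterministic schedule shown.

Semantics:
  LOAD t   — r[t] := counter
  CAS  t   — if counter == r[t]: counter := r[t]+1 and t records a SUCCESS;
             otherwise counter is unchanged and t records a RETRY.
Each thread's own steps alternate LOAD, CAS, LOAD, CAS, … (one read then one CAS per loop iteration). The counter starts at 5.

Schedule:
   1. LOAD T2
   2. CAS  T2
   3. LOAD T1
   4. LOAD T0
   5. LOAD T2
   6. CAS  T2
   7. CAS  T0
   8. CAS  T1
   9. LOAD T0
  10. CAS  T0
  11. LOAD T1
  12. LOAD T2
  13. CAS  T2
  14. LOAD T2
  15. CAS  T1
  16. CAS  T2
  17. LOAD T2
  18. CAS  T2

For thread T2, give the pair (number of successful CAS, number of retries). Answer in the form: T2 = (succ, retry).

1. LOAD T2 → mem=5 r[T2]=5 [LOAD]
2. CAS T2 → mem=6 r[T2]=5 [OK]
3. LOAD T1 → mem=6 r[T1]=6 [LOAD]
4. LOAD T0 → mem=6 r[T0]=6 [LOAD]
5. LOAD T2 → mem=6 r[T2]=6 [LOAD]
6. CAS T2 → mem=7 r[T2]=6 [OK]
7. CAS T0 → mem=7 r[T0]=6 [RETRY]
8. CAS T1 → mem=7 r[T1]=6 [RETRY]
9. LOAD T0 → mem=7 r[T0]=7 [LOAD]
10. CAS T0 → mem=8 r[T0]=7 [OK]
11. LOAD T1 → mem=8 r[T1]=8 [LOAD]
12. LOAD T2 → mem=8 r[T2]=8 [LOAD]
13. CAS T2 → mem=9 r[T2]=8 [OK]
14. LOAD T2 → mem=9 r[T2]=9 [LOAD]
15. CAS T1 → mem=9 r[T1]=8 [RETRY]
16. CAS T2 → mem=10 r[T2]=9 [OK]
17. LOAD T2 → mem=10 r[T2]=10 [LOAD]
18. CAS T2 → mem=11 r[T2]=10 [OK]

T2 = (5, 0)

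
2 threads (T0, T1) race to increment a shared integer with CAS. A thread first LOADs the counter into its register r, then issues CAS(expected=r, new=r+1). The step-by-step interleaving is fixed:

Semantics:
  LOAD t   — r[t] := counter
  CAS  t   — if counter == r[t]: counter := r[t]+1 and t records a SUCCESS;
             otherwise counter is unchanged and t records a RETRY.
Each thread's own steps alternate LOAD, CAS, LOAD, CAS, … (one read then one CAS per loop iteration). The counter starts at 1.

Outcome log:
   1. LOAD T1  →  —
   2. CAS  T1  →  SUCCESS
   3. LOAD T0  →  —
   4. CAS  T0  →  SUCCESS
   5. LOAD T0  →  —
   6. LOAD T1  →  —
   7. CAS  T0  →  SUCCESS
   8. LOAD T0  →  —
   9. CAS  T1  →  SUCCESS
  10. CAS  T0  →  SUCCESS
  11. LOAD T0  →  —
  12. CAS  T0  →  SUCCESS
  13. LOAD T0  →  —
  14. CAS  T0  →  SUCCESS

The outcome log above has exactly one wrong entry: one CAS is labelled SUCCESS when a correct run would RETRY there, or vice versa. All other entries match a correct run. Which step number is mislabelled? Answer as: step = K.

step = 9

Reference trace:
   1) LOAD T1:  M=1  r_T1=1
   2) CAS  T1:  M=2  r_T1=1 ✓
   3) LOAD T0:  M=2  r_T0=2
   4) CAS  T0:  M=3  r_T0=2 ✓
   5) LOAD T0:  M=3  r_T0=3
   6) LOAD T1:  M=3  r_T1=3
   7) CAS  T0:  M=4  r_T0=3 ✓
   8) LOAD T0:  M=4  r_T0=4
   9) CAS  T1:  M=4  r_T1=3 ✗
  10) CAS  T0:  M=5  r_T0=4 ✓
  11) LOAD T0:  M=5  r_T0=5
  12) CAS  T0:  M=6  r_T0=5 ✓
  13) LOAD T0:  M=6  r_T0=6
  14) CAS  T0:  M=7  r_T0=6 ✓
Flip is step 9.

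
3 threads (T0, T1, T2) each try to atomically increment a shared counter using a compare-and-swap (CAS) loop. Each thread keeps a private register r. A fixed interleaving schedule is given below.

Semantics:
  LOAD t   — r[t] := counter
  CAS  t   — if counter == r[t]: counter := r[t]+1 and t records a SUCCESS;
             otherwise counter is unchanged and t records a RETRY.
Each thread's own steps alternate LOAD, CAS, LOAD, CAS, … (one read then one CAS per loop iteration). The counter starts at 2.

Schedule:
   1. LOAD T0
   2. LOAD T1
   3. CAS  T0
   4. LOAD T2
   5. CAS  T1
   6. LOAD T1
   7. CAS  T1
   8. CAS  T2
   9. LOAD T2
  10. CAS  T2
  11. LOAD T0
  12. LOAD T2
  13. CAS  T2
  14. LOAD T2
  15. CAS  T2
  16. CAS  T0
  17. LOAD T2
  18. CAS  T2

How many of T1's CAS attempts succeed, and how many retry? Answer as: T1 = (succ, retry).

#1 T0 reads 2
#2 T1 reads 2
#3 T0 CAS(2→3) writes; counter now 3
#4 T2 reads 3
#5 T1 CAS(2→3) fails; counter now 3
#6 T1 reads 3
#7 T1 CAS(3→4) writes; counter now 4
#8 T2 CAS(3→4) fails; counter now 4
#9 T2 reads 4
#10 T2 CAS(4→5) writes; counter now 5
#11 T0 reads 5
#12 T2 reads 5
#13 T2 CAS(5→6) writes; counter now 6
#14 T2 reads 6
#15 T2 CAS(6→7) writes; counter now 7
#16 T0 CAS(5→6) fails; counter now 7
#17 T2 reads 7
#18 T2 CAS(7→8) writes; counter now 8

T1 = (1, 1)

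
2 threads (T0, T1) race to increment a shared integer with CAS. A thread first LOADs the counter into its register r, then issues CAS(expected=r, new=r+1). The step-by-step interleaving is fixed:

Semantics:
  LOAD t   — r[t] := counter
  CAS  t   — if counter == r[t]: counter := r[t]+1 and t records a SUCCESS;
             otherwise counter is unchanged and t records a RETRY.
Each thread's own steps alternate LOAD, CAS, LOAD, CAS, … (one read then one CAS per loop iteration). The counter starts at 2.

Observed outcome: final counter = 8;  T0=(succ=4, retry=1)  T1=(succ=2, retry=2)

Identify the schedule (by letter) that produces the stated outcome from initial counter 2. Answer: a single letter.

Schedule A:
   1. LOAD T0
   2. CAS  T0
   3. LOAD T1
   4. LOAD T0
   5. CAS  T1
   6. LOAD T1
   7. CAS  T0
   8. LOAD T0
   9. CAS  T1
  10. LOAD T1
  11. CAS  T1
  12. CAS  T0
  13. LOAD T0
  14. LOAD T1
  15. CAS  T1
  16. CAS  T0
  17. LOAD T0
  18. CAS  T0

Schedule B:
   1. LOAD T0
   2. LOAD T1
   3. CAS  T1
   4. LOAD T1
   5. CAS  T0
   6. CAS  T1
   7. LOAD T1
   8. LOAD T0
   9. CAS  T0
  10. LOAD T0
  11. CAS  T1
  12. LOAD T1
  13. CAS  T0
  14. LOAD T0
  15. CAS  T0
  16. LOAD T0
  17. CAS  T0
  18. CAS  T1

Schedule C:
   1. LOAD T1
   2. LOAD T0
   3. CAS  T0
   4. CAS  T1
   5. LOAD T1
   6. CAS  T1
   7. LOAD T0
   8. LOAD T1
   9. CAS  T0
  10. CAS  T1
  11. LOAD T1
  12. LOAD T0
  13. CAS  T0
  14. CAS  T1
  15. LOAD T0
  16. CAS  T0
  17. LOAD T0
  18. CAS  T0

Simulating candidate B:
1. LOAD T0 → mem=2 r[T0]=2 [LOAD]
2. LOAD T1 → mem=2 r[T1]=2 [LOAD]
3. CAS T1 → mem=3 r[T1]=2 [OK]
4. LOAD T1 → mem=3 r[T1]=3 [LOAD]
5. CAS T0 → mem=3 r[T0]=2 [RETRY]
6. CAS T1 → mem=4 r[T1]=3 [OK]
7. LOAD T1 → mem=4 r[T1]=4 [LOAD]
8. LOAD T0 → mem=4 r[T0]=4 [LOAD]
9. CAS T0 → mem=5 r[T0]=4 [OK]
10. LOAD T0 → mem=5 r[T0]=5 [LOAD]
11. CAS T1 → mem=5 r[T1]=4 [RETRY]
12. LOAD T1 → mem=5 r[T1]=5 [LOAD]
13. CAS T0 → mem=6 r[T0]=5 [OK]
14. LOAD T0 → mem=6 r[T0]=6 [LOAD]
15. CAS T0 → mem=7 r[T0]=6 [OK]
16. LOAD T0 → mem=7 r[T0]=7 [LOAD]
17. CAS T0 → mem=8 r[T0]=7 [OK]
18. CAS T1 → mem=8 r[T1]=5 [RETRY]

B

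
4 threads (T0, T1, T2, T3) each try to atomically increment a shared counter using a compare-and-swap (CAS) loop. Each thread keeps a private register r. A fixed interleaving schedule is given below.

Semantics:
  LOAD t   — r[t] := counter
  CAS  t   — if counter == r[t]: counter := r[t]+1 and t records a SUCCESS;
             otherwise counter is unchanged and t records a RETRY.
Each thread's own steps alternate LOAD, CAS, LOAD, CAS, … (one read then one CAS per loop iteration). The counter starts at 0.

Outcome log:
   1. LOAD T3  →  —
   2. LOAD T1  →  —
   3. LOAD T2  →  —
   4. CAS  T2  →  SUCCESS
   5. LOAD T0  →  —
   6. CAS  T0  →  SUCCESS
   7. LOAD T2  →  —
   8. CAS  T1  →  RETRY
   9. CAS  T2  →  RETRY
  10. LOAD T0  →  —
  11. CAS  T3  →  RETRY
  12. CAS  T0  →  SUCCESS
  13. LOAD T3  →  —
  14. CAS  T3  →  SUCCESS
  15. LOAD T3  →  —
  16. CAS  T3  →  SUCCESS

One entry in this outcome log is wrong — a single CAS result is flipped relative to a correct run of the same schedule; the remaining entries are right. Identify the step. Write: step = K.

step = 9

Reference trace:
#1 T3 reads 0
#2 T1 reads 0
#3 T2 reads 0
#4 T2 CAS(0→1) writes; counter now 1
#5 T0 reads 1
#6 T0 CAS(1→2) writes; counter now 2
#7 T2 reads 2
#8 T1 CAS(0→1) fails; counter now 2
#9 T2 CAS(2→3) writes; counter now 3
#10 T0 reads 3
#11 T3 CAS(0→1) fails; counter now 3
#12 T0 CAS(3→4) writes; counter now 4
#13 T3 reads 4
#14 T3 CAS(4→5) writes; counter now 5
#15 T3 reads 5
#16 T3 CAS(5→6) writes; counter now 6
Flip is step 9.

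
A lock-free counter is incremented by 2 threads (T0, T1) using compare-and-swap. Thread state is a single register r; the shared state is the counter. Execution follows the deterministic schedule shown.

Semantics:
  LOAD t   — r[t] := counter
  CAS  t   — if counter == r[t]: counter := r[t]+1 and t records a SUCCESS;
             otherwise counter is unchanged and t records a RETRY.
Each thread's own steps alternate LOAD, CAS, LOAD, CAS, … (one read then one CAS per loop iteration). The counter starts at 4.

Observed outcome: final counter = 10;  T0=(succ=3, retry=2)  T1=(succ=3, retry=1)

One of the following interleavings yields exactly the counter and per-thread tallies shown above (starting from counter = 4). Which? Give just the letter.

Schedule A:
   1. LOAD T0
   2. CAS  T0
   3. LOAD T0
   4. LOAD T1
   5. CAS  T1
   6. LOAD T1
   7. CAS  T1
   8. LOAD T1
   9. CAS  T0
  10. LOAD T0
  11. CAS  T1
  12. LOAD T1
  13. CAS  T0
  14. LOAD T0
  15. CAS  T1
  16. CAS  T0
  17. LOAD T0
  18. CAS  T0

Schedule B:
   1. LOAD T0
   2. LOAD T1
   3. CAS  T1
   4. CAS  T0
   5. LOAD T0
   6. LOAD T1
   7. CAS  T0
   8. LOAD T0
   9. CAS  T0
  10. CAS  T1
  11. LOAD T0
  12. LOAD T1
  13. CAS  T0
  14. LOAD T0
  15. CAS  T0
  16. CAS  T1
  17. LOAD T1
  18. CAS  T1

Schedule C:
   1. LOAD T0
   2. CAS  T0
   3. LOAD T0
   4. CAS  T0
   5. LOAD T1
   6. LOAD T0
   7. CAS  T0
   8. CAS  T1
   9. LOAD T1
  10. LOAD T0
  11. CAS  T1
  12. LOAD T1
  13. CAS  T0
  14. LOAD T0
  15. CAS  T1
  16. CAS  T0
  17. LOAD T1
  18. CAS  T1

Simulating candidate C:
#1 T0 reads 4
#2 T0 CAS(4→5) writes; counter now 5
#3 T0 reads 5
#4 T0 CAS(5→6) writes; counter now 6
#5 T1 reads 6
#6 T0 reads 6
#7 T0 CAS(6→7) writes; counter now 7
#8 T1 CAS(6→7) fails; counter now 7
#9 T1 reads 7
#10 T0 reads 7
#11 T1 CAS(7→8) writes; counter now 8
#12 T1 reads 8
#13 T0 CAS(7→8) fails; counter now 8
#14 T0 reads 8
#15 T1 CAS(8→9) writes; counter now 9
#16 T0 CAS(8→9) fails; counter now 9
#17 T1 reads 9
#18 T1 CAS(9→10) writes; counter now 10

C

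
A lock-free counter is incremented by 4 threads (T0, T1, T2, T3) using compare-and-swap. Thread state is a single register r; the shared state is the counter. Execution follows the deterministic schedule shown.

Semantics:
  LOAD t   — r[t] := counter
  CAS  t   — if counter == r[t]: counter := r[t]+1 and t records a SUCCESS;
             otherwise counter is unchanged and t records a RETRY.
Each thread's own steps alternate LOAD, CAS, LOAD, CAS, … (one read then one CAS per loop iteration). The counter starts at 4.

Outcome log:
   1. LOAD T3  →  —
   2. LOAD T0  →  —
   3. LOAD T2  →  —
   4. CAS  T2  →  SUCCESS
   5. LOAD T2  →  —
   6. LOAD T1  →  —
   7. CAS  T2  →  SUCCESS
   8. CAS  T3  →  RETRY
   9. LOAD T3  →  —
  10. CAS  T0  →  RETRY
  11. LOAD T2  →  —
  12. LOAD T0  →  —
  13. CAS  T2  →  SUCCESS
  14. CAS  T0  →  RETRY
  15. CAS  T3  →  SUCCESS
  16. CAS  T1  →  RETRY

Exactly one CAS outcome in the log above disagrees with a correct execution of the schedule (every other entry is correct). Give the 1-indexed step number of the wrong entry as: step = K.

step = 15

Reference trace:
#1 T3 reads 4
#2 T0 reads 4
#3 T2 reads 4
#4 T2 CAS(4→5) writes; counter now 5
#5 T2 reads 5
#6 T1 reads 5
#7 T2 CAS(5→6) writes; counter now 6
#8 T3 CAS(4→5) fails; counter now 6
#9 T3 reads 6
#10 T0 CAS(4→5) fails; counter now 6
#11 T2 reads 6
#12 T0 reads 6
#13 T2 CAS(6→7) writes; counter now 7
#14 T0 CAS(6→7) fails; counter now 7
#15 T3 CAS(6→7) fails; counter now 7
#16 T1 CAS(5→6) fails; counter now 7
Flip is step 15.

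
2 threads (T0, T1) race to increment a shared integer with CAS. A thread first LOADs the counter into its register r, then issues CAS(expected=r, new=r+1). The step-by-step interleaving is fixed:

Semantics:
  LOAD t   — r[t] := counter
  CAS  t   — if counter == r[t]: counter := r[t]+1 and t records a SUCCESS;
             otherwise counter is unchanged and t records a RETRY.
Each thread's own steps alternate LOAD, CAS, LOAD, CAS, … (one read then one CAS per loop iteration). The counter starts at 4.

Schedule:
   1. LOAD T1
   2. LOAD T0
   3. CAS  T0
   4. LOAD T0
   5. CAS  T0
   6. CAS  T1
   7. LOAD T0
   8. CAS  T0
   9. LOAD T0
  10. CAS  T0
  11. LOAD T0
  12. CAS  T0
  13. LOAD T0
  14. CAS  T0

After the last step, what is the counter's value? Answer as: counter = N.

counter = 10

[1] T1.load  rd  (counter 4, T1.r 4)
[2] T0.load  rd  (counter 4, T0.r 4)
[3] T0.cas  hit  (counter 5, T0.r 4)
[4] T0.load  rd  (counter 5, T0.r 5)
[5] T0.cas  hit  (counter 6, T0.r 5)
[6] T1.cas  miss  (counter 6, T1.r 4)
[7] T0.load  rd  (counter 6, T0.r 6)
[8] T0.cas  hit  (counter 7, T0.r 6)
[9] T0.load  rd  (counter 7, T0.r 7)
[10] T0.cas  hit  (counter 8, T0.r 7)
[11] T0.load  rd  (counter 8, T0.r 8)
[12] T0.cas  hit  (counter 9, T0.r 8)
[13] T0.load  rd  (counter 9, T0.r 9)
[14] T0.cas  hit  (counter 10, T0.r 9)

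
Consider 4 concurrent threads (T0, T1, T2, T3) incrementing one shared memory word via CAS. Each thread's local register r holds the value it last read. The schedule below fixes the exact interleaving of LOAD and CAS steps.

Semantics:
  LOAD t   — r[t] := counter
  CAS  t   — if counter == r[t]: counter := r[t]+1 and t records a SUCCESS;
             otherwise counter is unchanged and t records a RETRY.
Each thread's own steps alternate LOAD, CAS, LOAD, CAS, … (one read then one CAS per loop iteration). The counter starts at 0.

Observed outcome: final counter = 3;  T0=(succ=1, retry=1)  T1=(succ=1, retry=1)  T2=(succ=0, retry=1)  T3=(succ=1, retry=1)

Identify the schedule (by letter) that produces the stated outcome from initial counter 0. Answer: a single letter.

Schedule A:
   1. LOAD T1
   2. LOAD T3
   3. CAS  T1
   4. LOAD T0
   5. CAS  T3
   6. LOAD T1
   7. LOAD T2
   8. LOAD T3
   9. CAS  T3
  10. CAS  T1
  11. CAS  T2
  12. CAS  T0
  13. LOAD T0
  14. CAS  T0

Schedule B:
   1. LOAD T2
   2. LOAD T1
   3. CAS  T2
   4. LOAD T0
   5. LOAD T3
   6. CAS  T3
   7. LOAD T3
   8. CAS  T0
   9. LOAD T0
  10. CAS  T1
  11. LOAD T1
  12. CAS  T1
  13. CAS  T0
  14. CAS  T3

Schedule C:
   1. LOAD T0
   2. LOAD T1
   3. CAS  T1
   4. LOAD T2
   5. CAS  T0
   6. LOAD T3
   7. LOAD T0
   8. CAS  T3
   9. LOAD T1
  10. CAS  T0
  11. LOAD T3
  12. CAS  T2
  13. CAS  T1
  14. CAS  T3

A

Tracing schedule A:
#1 T1 reads 0
#2 T3 reads 0
#3 T1 CAS(0→1) writes; counter now 1
#4 T0 reads 1
#5 T3 CAS(0→1) fails; counter now 1
#6 T1 reads 1
#7 T2 reads 1
#8 T3 reads 1
#9 T3 CAS(1→2) writes; counter now 2
#10 T1 CAS(1→2) fails; counter now 2
#11 T2 CAS(1→2) fails; counter now 2
#12 T0 CAS(1→2) fails; counter now 2
#13 T0 reads 2
#14 T0 CAS(2→3) writes; counter now 3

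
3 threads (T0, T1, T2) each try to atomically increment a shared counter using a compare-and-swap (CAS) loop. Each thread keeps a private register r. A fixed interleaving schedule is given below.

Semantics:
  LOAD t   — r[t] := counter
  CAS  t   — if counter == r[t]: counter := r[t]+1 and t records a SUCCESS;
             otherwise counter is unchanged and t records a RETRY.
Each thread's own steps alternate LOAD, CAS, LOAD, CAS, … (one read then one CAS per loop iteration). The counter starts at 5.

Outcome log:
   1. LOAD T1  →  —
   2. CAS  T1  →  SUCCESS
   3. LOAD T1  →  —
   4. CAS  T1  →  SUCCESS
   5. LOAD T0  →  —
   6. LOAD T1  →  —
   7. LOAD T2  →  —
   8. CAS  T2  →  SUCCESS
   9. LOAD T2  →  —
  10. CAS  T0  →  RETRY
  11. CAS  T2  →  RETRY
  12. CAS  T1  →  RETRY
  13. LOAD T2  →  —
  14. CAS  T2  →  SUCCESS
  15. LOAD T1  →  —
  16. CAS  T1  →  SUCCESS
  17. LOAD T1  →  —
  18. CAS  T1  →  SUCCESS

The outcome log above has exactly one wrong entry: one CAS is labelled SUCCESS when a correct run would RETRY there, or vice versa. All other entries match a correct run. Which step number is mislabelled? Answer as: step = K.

Correct run:
#1 T1 reads 5
#2 T1 CAS(5→6) writes; counter now 6
#3 T1 reads 6
#4 T1 CAS(6→7) writes; counter now 7
#5 T0 reads 7
#6 T1 reads 7
#7 T2 reads 7
#8 T2 CAS(7→8) writes; counter now 8
#9 T2 reads 8
#10 T0 CAS(7→8) fails; counter now 8
#11 T2 CAS(8→9) writes; counter now 9
#12 T1 CAS(7→8) fails; counter now 9
#13 T2 reads 9
#14 T2 CAS(9→10) writes; counter now 10
#15 T1 reads 10
#16 T1 CAS(10→11) writes; counter now 11
#17 T1 reads 11
#18 T1 CAS(11→12) writes; counter now 12
Log disagrees first at step 11.

step = 11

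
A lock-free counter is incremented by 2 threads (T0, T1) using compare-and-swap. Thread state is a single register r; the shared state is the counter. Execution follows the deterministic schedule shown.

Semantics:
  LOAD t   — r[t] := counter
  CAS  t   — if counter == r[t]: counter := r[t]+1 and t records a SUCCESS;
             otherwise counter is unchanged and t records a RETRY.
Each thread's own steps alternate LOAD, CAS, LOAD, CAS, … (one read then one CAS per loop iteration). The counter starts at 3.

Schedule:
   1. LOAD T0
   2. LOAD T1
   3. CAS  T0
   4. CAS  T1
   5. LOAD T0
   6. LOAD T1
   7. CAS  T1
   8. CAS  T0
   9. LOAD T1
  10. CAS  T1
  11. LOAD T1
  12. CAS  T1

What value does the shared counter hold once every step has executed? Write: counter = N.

counter = 7

#1 T0 reads 3
#2 T1 reads 3
#3 T0 CAS(3→4) writes; counter now 4
#4 T1 CAS(3→4) fails; counter now 4
#5 T0 reads 4
#6 T1 reads 4
#7 T1 CAS(4→5) writes; counter now 5
#8 T0 CAS(4→5) fails; counter now 5
#9 T1 reads 5
#10 T1 CAS(5→6) writes; counter now 6
#11 T1 reads 6
#12 T1 CAS(6→7) writes; counter now 7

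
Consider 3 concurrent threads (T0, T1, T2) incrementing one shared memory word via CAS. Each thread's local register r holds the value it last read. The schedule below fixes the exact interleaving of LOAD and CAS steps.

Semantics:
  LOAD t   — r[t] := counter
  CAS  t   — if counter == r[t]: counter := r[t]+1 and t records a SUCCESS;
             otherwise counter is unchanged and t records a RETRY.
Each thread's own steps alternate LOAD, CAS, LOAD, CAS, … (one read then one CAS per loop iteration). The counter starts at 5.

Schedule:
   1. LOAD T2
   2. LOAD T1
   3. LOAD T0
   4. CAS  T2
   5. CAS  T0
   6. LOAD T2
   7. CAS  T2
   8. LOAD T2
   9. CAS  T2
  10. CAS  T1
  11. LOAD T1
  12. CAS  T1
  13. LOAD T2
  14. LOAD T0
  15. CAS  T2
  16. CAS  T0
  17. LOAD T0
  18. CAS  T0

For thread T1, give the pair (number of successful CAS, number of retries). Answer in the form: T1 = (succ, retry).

T1 = (1, 1)

T2 LOAD — after: cnt=5, r=5 — load
T1 LOAD — after: cnt=5, r=5 — load
T0 LOAD — after: cnt=5, r=5 — load
T2 CAS — after: cnt=6, r=5 — ok
T0 CAS — after: cnt=6, r=5 — retry
T2 LOAD — after: cnt=6, r=6 — load
T2 CAS — after: cnt=7, r=6 — ok
T2 LOAD — after: cnt=7, r=7 — load
T2 CAS — after: cnt=8, r=7 — ok
T1 CAS — after: cnt=8, r=5 — retry
T1 LOAD — after: cnt=8, r=8 — load
T1 CAS — after: cnt=9, r=8 — ok
T2 LOAD — after: cnt=9, r=9 — load
T0 LOAD — after: cnt=9, r=9 — load
T2 CAS — after: cnt=10, r=9 — ok
T0 CAS — after: cnt=10, r=9 — retry
T0 LOAD — after: cnt=10, r=10 — load
T0 CAS — after: cnt=11, r=10 — ok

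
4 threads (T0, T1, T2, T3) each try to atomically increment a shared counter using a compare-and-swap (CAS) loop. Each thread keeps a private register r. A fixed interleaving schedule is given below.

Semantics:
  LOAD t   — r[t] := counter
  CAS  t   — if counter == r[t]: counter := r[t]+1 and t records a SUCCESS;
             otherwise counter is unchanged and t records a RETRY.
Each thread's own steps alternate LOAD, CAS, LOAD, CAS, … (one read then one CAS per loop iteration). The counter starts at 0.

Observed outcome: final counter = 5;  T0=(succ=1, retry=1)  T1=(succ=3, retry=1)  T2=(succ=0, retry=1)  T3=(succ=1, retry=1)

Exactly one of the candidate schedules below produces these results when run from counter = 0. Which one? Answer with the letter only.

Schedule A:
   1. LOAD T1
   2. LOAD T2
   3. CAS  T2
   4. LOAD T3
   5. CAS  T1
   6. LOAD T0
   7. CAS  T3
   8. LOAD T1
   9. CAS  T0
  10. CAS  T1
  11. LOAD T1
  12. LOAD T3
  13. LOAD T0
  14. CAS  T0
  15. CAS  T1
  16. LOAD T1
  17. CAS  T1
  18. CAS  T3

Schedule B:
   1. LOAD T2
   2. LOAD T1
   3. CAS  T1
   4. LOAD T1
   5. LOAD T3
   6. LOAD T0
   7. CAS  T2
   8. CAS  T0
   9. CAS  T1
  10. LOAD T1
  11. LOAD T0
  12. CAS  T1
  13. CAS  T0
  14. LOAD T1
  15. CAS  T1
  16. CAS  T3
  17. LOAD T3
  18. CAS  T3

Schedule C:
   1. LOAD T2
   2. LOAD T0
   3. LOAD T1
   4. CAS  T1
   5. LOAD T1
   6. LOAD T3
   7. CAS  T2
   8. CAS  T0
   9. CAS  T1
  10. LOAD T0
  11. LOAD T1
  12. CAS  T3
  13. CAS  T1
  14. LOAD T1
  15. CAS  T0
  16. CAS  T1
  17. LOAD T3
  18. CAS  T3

Simulating candidate B:
step 1: T2 LOAD ⇒ load; ctr=0 reg=0
step 2: T1 LOAD ⇒ load; ctr=0 reg=0
step 3: T1 CAS ⇒ ok; ctr=1 reg=0
step 4: T1 LOAD ⇒ load; ctr=1 reg=1
step 5: T3 LOAD ⇒ load; ctr=1 reg=1
step 6: T0 LOAD ⇒ load; ctr=1 reg=1
step 7: T2 CAS ⇒ retry; ctr=1 reg=0
step 8: T0 CAS ⇒ ok; ctr=2 reg=1
step 9: T1 CAS ⇒ retry; ctr=2 reg=1
step 10: T1 LOAD ⇒ load; ctr=2 reg=2
step 11: T0 LOAD ⇒ load; ctr=2 reg=2
step 12: T1 CAS ⇒ ok; ctr=3 reg=2
step 13: T0 CAS ⇒ retry; ctr=3 reg=2
step 14: T1 LOAD ⇒ load; ctr=3 reg=3
step 15: T1 CAS ⇒ ok; ctr=4 reg=3
step 16: T3 CAS ⇒ retry; ctr=4 reg=1
step 17: T3 LOAD ⇒ load; ctr=4 reg=4
step 18: T3 CAS ⇒ ok; ctr=5 reg=4

B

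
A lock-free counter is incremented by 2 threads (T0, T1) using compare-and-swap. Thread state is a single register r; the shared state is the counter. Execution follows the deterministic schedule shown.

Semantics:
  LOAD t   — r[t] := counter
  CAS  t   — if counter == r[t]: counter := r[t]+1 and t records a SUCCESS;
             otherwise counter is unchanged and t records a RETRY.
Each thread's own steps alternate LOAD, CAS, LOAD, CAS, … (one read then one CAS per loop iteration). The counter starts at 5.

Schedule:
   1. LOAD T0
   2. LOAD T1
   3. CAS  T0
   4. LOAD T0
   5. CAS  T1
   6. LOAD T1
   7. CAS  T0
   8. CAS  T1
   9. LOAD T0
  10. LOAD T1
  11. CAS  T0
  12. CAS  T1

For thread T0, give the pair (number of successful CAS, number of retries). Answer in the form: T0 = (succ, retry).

   1) LOAD T0:  M=5  r_T0=5
   2) LOAD T1:  M=5  r_T1=5
   3) CAS  T0:  M=6  r_T0=5 ✓
   4) LOAD T0:  M=6  r_T0=6
   5) CAS  T1:  M=6  r_T1=5 ✗
   6) LOAD T1:  M=6  r_T1=6
   7) CAS  T0:  M=7  r_T0=6 ✓
   8) CAS  T1:  M=7  r_T1=6 ✗
   9) LOAD T0:  M=7  r_T0=7
  10) LOAD T1:  M=7  r_T1=7
  11) CAS  T0:  M=8  r_T0=7 ✓
  12) CAS  T1:  M=8  r_T1=7 ✗

T0 = (3, 0)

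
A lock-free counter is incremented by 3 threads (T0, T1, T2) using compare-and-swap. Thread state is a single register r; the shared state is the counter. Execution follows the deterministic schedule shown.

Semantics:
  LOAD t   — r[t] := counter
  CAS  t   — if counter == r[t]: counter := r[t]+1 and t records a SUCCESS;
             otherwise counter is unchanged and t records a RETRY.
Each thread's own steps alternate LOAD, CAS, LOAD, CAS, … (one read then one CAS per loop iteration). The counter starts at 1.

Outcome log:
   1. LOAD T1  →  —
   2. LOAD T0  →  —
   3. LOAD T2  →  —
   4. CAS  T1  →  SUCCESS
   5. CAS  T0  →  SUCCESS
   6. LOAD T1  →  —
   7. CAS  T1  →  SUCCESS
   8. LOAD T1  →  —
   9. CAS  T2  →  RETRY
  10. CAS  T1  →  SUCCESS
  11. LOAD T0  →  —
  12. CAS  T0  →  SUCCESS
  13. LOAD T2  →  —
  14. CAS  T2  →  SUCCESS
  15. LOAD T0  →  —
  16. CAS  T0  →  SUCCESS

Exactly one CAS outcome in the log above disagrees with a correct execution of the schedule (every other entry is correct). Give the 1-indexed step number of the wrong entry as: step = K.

step = 5

Reference trace:
step 1: T1 LOAD ⇒ load; ctr=1 reg=1
step 2: T0 LOAD ⇒ load; ctr=1 reg=1
step 3: T2 LOAD ⇒ load; ctr=1 reg=1
step 4: T1 CAS ⇒ ok; ctr=2 reg=1
step 5: T0 CAS ⇒ retry; ctr=2 reg=1
step 6: T1 LOAD ⇒ load; ctr=2 reg=2
step 7: T1 CAS ⇒ ok; ctr=3 reg=2
step 8: T1 LOAD ⇒ load; ctr=3 reg=3
step 9: T2 CAS ⇒ retry; ctr=3 reg=1
step 10: T1 CAS ⇒ ok; ctr=4 reg=3
step 11: T0 LOAD ⇒ load; ctr=4 reg=4
step 12: T0 CAS ⇒ ok; ctr=5 reg=4
step 13: T2 LOAD ⇒ load; ctr=5 reg=5
step 14: T2 CAS ⇒ ok; ctr=6 reg=5
step 15: T0 LOAD ⇒ load; ctr=6 reg=6
step 16: T0 CAS ⇒ ok; ctr=7 reg=6
Log disagrees first at step 5.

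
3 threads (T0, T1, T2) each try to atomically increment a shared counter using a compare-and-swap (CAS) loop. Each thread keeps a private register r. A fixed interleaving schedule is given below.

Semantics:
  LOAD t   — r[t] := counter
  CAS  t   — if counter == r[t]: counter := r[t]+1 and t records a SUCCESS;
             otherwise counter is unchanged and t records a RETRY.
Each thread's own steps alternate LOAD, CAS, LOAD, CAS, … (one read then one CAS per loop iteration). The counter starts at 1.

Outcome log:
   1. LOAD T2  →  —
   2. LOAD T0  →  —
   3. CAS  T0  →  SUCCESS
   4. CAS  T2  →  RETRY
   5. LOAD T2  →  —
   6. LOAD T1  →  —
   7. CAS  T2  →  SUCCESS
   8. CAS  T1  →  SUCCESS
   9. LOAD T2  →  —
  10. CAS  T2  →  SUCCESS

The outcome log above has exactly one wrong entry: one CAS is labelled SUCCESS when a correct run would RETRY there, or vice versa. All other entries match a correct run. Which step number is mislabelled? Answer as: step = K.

step = 8

Re-executing:
[1] T2.load  rd  (counter 1, T2.r 1)
[2] T0.load  rd  (counter 1, T0.r 1)
[3] T0.cas  hit  (counter 2, T0.r 1)
[4] T2.cas  miss  (counter 2, T2.r 1)
[5] T2.load  rd  (counter 2, T2.r 2)
[6] T1.load  rd  (counter 2, T1.r 2)
[7] T2.cas  hit  (counter 3, T2.r 2)
[8] T1.cas  miss  (counter 3, T1.r 2)
[9] T2.load  rd  (counter 3, T2.r 3)
[10] T2.cas  hit  (counter 4, T2.r 3)
Mismatch at 8.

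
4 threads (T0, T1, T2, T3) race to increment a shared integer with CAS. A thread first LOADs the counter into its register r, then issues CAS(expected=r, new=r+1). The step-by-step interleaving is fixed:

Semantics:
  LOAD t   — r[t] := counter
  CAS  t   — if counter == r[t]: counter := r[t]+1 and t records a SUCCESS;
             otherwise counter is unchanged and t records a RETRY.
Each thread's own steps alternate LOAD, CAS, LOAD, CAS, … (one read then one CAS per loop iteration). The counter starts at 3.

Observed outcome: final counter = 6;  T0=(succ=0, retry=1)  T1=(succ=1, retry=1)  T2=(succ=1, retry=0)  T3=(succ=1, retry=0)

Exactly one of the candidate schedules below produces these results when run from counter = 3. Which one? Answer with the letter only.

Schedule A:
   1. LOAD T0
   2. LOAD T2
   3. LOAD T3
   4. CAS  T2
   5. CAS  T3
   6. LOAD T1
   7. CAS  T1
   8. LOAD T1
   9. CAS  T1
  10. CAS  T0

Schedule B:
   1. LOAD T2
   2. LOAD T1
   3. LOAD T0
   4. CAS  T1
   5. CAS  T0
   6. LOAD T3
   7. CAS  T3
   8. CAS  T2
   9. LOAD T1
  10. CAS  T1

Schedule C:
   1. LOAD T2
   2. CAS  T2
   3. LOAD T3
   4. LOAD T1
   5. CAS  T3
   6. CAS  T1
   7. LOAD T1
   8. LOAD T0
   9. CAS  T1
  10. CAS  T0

C

Simulating candidate C:
[1] T2.load  rd  (counter 3, T2.r 3)
[2] T2.cas  hit  (counter 4, T2.r 3)
[3] T3.load  rd  (counter 4, T3.r 4)
[4] T1.load  rd  (counter 4, T1.r 4)
[5] T3.cas  hit  (counter 5, T3.r 4)
[6] T1.cas  miss  (counter 5, T1.r 4)
[7] T1.load  rd  (counter 5, T1.r 5)
[8] T0.load  rd  (counter 5, T0.r 5)
[9] T1.cas  hit  (counter 6, T1.r 5)
[10] T0.cas  miss  (counter 6, T0.r 5)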